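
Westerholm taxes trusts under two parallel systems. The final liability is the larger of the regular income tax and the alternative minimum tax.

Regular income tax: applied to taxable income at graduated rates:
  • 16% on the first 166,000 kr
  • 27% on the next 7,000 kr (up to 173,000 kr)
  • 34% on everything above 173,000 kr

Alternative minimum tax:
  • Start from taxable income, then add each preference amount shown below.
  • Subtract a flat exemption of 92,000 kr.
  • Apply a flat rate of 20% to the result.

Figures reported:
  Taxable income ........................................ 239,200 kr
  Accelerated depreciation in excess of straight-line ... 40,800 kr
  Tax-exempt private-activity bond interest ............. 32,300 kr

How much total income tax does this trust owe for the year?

Regular income tax:
  166,000 kr × 16% = 26,560 kr
  7,000 kr × 27% = 1,890 kr
  66,200 kr × 34% = 22,508 kr
  → 50,958 kr

Alternative minimum tax:
  Adjusted income: 239,200 kr + 40,800 kr + 32,300 kr = 312,300 kr
  Less exemption 92,000 kr → base 220,300 kr
  220,300 kr × 20% = 44,060 kr

50,958 kr > 44,060 kr, so the regular income tax governs.

50,958 kr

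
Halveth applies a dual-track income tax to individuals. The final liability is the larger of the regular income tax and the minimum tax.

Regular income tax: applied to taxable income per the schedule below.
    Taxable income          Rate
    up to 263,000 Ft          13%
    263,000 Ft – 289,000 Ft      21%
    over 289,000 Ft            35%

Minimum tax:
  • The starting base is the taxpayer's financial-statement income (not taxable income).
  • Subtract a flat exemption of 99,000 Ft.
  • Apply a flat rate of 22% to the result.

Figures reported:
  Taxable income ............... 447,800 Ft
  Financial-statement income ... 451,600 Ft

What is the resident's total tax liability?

Regular income tax:
  263,000 Ft × 13% = 34,190 Ft
  26,000 Ft × 21% = 5,460 Ft
  158,800 Ft × 35% = 55,580 Ft
  → 95,230 Ft

Minimum tax:
  Base (financial-statement income): 451,600 Ft
  Less exemption 99,000 Ft → base 352,600 Ft
  352,600 Ft × 22% = 77,572 Ft

95,230 Ft > 77,572 Ft, so the regular income tax governs.

95,230 Ft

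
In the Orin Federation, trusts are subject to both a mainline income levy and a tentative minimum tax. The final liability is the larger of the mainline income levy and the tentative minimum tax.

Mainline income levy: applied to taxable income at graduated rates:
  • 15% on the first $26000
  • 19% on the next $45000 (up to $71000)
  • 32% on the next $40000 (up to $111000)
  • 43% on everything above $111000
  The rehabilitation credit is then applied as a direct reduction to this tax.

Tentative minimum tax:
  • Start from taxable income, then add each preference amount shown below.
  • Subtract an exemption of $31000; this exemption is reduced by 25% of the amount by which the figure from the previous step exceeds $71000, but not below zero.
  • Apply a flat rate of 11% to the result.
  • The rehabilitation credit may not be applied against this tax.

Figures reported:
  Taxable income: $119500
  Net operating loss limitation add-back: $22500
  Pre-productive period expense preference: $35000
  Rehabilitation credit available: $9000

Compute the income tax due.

$19905

Tentative minimum tax:
  Adjusted income: $119500 + $22500 + $35000 = $177000
  Exemption: $31000 − 25% × ($177000 − $71000) = $31000 − $26500 = $4500
  Base: $177000 − $4500 = $172500
  $172500 × 11% = $18975

Mainline income levy:
  $26000 × 15% = $3900
  $45000 × 19% = $8550
  $40000 × 32% = $12800
  $8500 × 43% = $3655
  → $28905
  Less rehabilitation credit $9000 → $19905

$19905 > $18975, so the mainline income levy governs.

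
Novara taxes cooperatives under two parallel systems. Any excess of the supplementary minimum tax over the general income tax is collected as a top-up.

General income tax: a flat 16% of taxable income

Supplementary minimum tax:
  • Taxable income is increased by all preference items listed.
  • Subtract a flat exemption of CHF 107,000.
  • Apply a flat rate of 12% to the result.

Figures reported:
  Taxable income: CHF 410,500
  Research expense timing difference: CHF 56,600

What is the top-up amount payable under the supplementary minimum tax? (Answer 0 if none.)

CHF 0

Supplementary minimum tax:
  Adjusted income: CHF 410,500 + CHF 56,600 = CHF 467,100
  Less exemption CHF 107,000 → base CHF 360,100
  CHF 360,100 × 12% = CHF 43,212

General income tax:
  CHF 410,500 × 16% = CHF 65,680

CHF 43,212 ≤ CHF 65,680, so no add-on is due.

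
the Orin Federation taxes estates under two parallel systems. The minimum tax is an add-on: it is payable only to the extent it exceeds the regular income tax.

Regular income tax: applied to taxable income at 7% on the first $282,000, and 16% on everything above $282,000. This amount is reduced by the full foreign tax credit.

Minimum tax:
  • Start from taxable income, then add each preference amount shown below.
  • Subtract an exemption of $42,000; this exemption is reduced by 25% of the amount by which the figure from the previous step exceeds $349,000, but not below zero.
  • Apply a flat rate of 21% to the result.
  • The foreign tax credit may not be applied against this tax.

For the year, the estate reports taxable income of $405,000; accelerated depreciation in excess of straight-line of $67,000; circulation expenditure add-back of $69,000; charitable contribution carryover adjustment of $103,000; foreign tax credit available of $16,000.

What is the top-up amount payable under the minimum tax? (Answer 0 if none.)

Minimum tax:
  Adjusted income: $405,000 + $67,000 + $69,000 + $103,000 = $644,000
  Exemption: 25% × ($644,000 − $349,000) = $73,750 ≥ $42,000, so the exemption is fully phased out
  Base: $644,000 − $0 = $644,000
  $644,000 × 21% = $135,240

Regular income tax:
  $282,000 × 7% = $19,740
  $123,000 × 16% = $19,680
  → $39,420
  Less foreign tax credit $16,000 → $23,420

Excess of minimum tax over regular income tax: $135,240 − $23,420 = $111,820.

$111,820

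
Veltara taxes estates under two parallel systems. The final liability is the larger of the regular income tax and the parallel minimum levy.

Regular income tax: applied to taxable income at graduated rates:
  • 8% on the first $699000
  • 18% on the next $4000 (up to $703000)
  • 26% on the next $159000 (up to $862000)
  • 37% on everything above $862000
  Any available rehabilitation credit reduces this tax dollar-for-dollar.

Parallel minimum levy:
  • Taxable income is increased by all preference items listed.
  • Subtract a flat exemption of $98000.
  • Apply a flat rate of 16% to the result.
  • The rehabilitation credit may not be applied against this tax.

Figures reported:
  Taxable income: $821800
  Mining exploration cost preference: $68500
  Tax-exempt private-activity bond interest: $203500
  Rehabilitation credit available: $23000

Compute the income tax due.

Regular income tax:
  $699000 × 8% = $55920
  $4000 × 18% = $720
  $118800 × 26% = $30888
  → $87528
  Less rehabilitation credit $23000 → $64528

Parallel minimum levy:
  Adjusted income: $821800 + $68500 + $203500 = $1093800
  Less exemption $98000 → base $995800
  $995800 × 16% = $159328

$159328 > $64528, so the parallel minimum levy is the binding amount.

$159328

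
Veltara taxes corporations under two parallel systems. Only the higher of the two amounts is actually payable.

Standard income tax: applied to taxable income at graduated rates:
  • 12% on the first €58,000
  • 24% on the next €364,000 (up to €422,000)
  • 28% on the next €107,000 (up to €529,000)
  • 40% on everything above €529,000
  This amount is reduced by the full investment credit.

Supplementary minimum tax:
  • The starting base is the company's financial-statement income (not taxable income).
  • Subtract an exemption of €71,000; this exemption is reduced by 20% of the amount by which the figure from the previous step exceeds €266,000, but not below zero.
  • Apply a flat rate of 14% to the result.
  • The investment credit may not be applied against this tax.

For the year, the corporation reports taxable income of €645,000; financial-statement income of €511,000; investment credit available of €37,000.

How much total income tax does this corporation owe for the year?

Standard income tax:
  €58,000 × 12% = €6,960
  €364,000 × 24% = €87,360
  €107,000 × 28% = €29,960
  €116,000 × 40% = €46,400
  → €170,680
  Less investment credit €37,000 → €133,680

Supplementary minimum tax:
  Base (financial-statement income): €511,000
  Exemption: €71,000 − 20% × (€511,000 − €266,000) = €71,000 − €49,000 = €22,000
  Base: €511,000 − €22,000 = €489,000
  €489,000 × 14% = €68,460

€133,680 > €68,460, so the standard income tax governs.

€133,680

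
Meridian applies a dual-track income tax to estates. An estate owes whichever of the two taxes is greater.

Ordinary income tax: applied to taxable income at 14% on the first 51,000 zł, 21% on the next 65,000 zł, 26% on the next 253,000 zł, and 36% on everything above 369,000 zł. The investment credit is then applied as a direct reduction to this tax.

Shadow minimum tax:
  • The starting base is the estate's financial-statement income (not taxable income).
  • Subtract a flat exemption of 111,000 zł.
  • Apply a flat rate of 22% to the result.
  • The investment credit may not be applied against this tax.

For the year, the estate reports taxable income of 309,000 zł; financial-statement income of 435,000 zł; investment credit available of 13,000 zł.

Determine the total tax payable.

71,280 zł

Shadow minimum tax:
  Base (financial-statement income): 435,000 zł
  Less exemption 111,000 zł → base 324,000 zł
  324,000 zł × 22% = 71,280 zł

Ordinary income tax:
  51,000 zł × 14% = 7,140 zł
  65,000 zł × 21% = 13,650 zł
  193,000 zł × 26% = 50,180 zł
  → 70,970 zł
  Less investment credit 13,000 zł → 57,970 zł

71,280 zł > 57,970 zł, so the shadow minimum tax is the binding amount.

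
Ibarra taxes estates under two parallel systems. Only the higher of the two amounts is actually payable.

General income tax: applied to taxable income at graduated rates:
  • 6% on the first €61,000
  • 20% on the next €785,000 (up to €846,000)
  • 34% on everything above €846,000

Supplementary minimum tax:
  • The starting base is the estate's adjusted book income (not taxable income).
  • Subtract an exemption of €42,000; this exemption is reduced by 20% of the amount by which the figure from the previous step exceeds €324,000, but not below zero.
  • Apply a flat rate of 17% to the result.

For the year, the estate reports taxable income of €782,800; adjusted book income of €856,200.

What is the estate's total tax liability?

Supplementary minimum tax:
  Base (adjusted book income): €856,200
  Exemption: 20% × (€856,200 − €324,000) = €106,440 ≥ €42,000, so the exemption is fully phased out
  Base: €856,200 − €0 = €856,200
  €856,200 × 17% = €145,554

General income tax:
  €61,000 × 6% = €3,660
  €721,800 × 20% = €144,360
  → €148,020

€148,020 > €145,554, so the general income tax governs.

€148,020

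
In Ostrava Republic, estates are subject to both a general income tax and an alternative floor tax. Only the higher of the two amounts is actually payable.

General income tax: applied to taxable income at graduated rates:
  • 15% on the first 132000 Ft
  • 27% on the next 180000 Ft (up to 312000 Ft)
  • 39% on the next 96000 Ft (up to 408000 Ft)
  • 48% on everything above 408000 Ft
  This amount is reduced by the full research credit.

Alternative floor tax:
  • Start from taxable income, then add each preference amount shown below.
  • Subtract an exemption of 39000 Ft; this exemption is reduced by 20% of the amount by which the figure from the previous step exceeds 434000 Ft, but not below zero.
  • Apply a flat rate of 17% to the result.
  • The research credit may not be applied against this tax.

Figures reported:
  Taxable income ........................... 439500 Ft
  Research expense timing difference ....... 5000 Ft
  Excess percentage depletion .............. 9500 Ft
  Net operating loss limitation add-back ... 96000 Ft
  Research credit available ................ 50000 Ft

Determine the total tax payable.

90814 Ft

Alternative floor tax:
  Adjusted income: 439500 Ft + 5000 Ft + 9500 Ft + 96000 Ft = 550000 Ft
  Exemption: 39000 Ft − 20% × (550000 Ft − 434000 Ft) = 39000 Ft − 23200 Ft = 15800 Ft
  Base: 550000 Ft − 15800 Ft = 534200 Ft
  534200 Ft × 17% = 90814 Ft

General income tax:
  132000 Ft × 15% = 19800 Ft
  180000 Ft × 27% = 48600 Ft
  96000 Ft × 39% = 37440 Ft
  31500 Ft × 48% = 15120 Ft
  → 120960 Ft
  Less research credit 50000 Ft → 70960 Ft

90814 Ft > 70960 Ft, so the alternative floor tax is the binding amount.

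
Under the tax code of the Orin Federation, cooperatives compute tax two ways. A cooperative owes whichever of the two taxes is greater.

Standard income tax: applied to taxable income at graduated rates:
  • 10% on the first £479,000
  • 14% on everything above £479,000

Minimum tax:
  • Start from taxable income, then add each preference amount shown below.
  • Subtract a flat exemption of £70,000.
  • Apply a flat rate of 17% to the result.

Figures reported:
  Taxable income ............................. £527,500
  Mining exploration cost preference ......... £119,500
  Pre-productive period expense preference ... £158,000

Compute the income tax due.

Standard income tax:
  £479,000 × 10% = £47,900
  £48,500 × 14% = £6,790
  → £54,690

Minimum tax:
  Adjusted income: £527,500 + £119,500 + £158,000 = £805,000
  Less exemption £70,000 → base £735,000
  £735,000 × 17% = £124,950

£124,950 > £54,690, so the minimum tax is the binding amount.

£124,950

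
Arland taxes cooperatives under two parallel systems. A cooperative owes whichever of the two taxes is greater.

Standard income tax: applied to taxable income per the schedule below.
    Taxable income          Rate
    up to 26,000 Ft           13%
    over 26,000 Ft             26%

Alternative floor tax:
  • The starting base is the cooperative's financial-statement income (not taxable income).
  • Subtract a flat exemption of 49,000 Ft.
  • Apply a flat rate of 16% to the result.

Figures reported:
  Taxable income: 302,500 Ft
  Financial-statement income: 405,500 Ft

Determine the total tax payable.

Alternative floor tax:
  Base (financial-statement income): 405,500 Ft
  Less exemption 49,000 Ft → base 356,500 Ft
  356,500 Ft × 16% = 57,040 Ft

Standard income tax:
  26,000 Ft × 13% = 3,380 Ft
  276,500 Ft × 26% = 71,890 Ft
  → 75,270 Ft

75,270 Ft > 57,040 Ft, so the standard income tax governs.

75,270 Ft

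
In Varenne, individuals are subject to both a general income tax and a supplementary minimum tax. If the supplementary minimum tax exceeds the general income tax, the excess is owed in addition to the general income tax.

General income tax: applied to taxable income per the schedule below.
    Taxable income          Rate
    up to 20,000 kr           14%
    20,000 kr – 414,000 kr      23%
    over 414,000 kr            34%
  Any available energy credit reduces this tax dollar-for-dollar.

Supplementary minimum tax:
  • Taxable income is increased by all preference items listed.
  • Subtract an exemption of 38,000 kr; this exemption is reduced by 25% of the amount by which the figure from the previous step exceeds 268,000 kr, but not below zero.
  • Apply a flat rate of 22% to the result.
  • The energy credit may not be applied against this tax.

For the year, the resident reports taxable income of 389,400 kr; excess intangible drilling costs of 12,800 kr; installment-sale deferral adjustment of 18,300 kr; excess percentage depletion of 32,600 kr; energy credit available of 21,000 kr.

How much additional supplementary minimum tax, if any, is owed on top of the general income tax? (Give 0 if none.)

32,920 kr

General income tax:
  20,000 kr × 14% = 2,800 kr
  369,400 kr × 23% = 84,962 kr
  → 87,762 kr
  Less energy credit 21,000 kr → 66,762 kr

Supplementary minimum tax:
  Adjusted income: 389,400 kr + 12,800 kr + 18,300 kr + 32,600 kr = 453,100 kr
  Exemption: 25% × (453,100 kr − 268,000 kr) = 46,275 kr ≥ 38,000 kr, so the exemption is fully phased out
  Base: 453,100 kr − 0 kr = 453,100 kr
  453,100 kr × 22% = 99,682 kr

Excess of supplementary minimum tax over general income tax: 99,682 kr − 66,762 kr = 32,920 kr.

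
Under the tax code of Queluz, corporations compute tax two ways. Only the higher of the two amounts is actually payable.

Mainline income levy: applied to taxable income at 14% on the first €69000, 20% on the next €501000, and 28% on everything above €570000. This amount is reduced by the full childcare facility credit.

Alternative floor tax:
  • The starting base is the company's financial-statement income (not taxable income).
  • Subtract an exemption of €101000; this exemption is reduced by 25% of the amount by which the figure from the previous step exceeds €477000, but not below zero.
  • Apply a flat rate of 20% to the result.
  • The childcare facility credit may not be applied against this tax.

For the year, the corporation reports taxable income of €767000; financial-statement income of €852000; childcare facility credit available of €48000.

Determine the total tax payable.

€168950

Mainline income levy:
  €69000 × 14% = €9660
  €501000 × 20% = €100200
  €197000 × 28% = €55160
  → €165020
  Less childcare facility credit €48000 → €117020

Alternative floor tax:
  Base (financial-statement income): €852000
  Exemption: €101000 − 25% × (€852000 − €477000) = €101000 − €93750 = €7250
  Base: €852000 − €7250 = €844750
  €844750 × 20% = €168950

€168950 > €117020, so the alternative floor tax is the binding amount.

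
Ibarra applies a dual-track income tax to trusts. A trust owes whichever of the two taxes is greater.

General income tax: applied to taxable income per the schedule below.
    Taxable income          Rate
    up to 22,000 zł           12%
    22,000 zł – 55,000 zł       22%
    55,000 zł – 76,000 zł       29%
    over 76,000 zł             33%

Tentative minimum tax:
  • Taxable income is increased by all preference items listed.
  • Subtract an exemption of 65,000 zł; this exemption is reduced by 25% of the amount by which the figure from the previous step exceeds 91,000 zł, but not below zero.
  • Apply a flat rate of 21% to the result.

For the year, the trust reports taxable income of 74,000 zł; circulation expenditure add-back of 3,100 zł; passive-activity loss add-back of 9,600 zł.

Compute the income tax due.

General income tax:
  22,000 zł × 12% = 2,640 zł
  33,000 zł × 22% = 7,260 zł
  19,000 zł × 29% = 5,510 zł
  → 15,410 zł

Tentative minimum tax:
  Adjusted income: 74,000 zł + 3,100 zł + 9,600 zł = 86,700 zł
  Exemption: 86,700 zł ≤ 91,000 zł, so full 65,000 zł applies
  Base: 86,700 zł − 65,000 zł = 21,700 zł
  21,700 zł × 21% = 4,557 zł

15,410 zł > 4,557 zł, so the general income tax governs.

15,410 zł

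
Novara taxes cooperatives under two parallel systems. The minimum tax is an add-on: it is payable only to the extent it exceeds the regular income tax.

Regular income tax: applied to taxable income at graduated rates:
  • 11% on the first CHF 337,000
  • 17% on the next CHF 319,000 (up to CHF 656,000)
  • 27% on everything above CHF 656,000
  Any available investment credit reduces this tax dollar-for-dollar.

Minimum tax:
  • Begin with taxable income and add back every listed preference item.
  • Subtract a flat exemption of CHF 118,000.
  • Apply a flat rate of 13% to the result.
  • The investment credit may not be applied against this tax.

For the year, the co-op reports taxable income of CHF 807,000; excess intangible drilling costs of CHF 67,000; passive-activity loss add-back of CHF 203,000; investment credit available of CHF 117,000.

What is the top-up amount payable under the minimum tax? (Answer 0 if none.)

CHF 109,600

Minimum tax:
  Adjusted income: CHF 807,000 + CHF 67,000 + CHF 203,000 = CHF 1,077,000
  Less exemption CHF 118,000 → base CHF 959,000
  CHF 959,000 × 13% = CHF 124,670

Regular income tax:
  CHF 337,000 × 11% = CHF 37,070
  CHF 319,000 × 17% = CHF 54,230
  CHF 151,000 × 27% = CHF 40,770
  → CHF 132,070
  Less investment credit CHF 117,000 → CHF 15,070

Excess of minimum tax over regular income tax: CHF 124,670 − CHF 15,070 = CHF 109,600.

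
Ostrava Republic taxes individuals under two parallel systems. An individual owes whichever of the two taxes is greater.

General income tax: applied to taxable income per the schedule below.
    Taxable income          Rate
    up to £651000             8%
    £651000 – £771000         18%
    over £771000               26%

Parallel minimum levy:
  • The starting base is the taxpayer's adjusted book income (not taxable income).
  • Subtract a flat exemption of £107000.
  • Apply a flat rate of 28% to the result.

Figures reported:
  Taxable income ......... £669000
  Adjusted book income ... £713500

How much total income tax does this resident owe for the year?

£169820

General income tax:
  £651000 × 8% = £52080
  £18000 × 18% = £3240
  → £55320

Parallel minimum levy:
  Base (adjusted book income): £713500
  Less exemption £107000 → base £606500
  £606500 × 28% = £169820

£169820 > £55320, so the parallel minimum levy is the binding amount.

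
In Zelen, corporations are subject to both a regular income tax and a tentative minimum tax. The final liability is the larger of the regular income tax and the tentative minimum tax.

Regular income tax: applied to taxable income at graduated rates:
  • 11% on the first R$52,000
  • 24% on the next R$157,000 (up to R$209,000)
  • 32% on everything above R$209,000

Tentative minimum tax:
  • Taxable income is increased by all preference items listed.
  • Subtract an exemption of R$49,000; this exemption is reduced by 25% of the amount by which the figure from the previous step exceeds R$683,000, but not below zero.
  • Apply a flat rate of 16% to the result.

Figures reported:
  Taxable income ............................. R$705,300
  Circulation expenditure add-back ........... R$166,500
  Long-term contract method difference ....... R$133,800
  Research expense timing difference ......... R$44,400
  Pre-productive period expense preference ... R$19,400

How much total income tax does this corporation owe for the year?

Tentative minimum tax:
  Adjusted income: R$705,300 + R$166,500 + R$133,800 + R$44,400 + R$19,400 = R$1,069,400
  Exemption: 25% × (R$1,069,400 − R$683,000) = R$96,600 ≥ R$49,000, so the exemption is fully phased out
  Base: R$1,069,400 − R$0 = R$1,069,400
  R$1,069,400 × 16% = R$171,104

Regular income tax:
  R$52,000 × 11% = R$5,720
  R$157,000 × 24% = R$37,680
  R$496,300 × 32% = R$158,816
  → R$202,216

R$202,216 > R$171,104, so the regular income tax governs.

R$202,216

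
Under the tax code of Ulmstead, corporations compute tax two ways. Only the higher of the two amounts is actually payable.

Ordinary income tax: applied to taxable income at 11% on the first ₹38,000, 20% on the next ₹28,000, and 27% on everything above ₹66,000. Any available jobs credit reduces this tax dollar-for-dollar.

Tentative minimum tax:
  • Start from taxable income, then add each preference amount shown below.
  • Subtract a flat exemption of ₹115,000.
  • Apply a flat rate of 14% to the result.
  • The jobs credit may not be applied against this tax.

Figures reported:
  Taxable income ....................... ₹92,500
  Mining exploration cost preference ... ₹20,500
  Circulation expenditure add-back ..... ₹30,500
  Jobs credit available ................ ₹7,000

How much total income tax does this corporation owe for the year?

₹9,935

Tentative minimum tax:
  Adjusted income: ₹92,500 + ₹20,500 + ₹30,500 = ₹143,500
  Less exemption ₹115,000 → base ₹28,500
  ₹28,500 × 14% = ₹3,990

Ordinary income tax:
  ₹38,000 × 11% = ₹4,180
  ₹28,000 × 20% = ₹5,600
  ₹26,500 × 27% = ₹7,155
  → ₹16,935
  Less jobs credit ₹7,000 → ₹9,935

₹9,935 > ₹3,990, so the ordinary income tax governs.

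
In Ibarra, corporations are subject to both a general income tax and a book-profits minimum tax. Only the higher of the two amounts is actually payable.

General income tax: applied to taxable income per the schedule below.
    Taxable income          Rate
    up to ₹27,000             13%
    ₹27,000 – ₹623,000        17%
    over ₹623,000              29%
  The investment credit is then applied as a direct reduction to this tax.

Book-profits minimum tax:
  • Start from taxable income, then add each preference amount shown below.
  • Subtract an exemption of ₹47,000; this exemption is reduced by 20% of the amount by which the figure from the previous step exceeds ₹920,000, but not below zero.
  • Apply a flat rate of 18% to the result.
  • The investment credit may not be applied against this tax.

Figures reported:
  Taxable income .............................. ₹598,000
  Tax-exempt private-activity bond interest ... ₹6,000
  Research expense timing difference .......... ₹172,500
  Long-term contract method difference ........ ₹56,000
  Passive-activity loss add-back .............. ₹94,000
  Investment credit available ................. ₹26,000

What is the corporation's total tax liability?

Book-profits minimum tax:
  Adjusted income: ₹598,000 + ₹6,000 + ₹172,500 + ₹56,000 + ₹94,000 = ₹926,500
  Exemption: ₹47,000 − 20% × (₹926,500 − ₹920,000) = ₹47,000 − ₹1,300 = ₹45,700
  Base: ₹926,500 − ₹45,700 = ₹880,800
  ₹880,800 × 18% = ₹158,544

General income tax:
  ₹27,000 × 13% = ₹3,510
  ₹571,000 × 17% = ₹97,070
  → ₹100,580
  Less investment credit ₹26,000 → ₹74,580

₹158,544 > ₹74,580, so the book-profits minimum tax is the binding amount.

₹158,544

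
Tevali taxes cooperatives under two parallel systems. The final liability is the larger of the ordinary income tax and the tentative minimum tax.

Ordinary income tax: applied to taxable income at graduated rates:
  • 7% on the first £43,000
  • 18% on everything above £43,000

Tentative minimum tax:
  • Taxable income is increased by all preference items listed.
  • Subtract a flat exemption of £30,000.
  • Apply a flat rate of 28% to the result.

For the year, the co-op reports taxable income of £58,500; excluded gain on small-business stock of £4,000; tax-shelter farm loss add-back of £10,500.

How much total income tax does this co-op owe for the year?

Tentative minimum tax:
  Adjusted income: £58,500 + £4,000 + £10,500 = £73,000
  Less exemption £30,000 → base £43,000
  £43,000 × 28% = £12,040

Ordinary income tax:
  £43,000 × 7% = £3,010
  £15,500 × 18% = £2,790
  → £5,800

£12,040 > £5,800, so the tentative minimum tax is the binding amount.

£12,040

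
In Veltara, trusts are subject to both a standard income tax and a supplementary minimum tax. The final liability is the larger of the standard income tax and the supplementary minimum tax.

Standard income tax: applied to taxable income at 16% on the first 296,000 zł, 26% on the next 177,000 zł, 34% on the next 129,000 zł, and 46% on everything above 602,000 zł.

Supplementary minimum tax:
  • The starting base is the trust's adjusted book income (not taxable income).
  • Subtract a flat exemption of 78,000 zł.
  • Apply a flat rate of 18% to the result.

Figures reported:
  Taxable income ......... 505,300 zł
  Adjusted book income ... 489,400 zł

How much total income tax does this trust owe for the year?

104,362 zł

Standard income tax:
  296,000 zł × 16% = 47,360 zł
  177,000 zł × 26% = 46,020 zł
  32,300 zł × 34% = 10,982 zł
  → 104,362 zł

Supplementary minimum tax:
  Base (adjusted book income): 489,400 zł
  Less exemption 78,000 zł → base 411,400 zł
  411,400 zł × 18% = 74,052 zł

104,362 zł > 74,052 zł, so the standard income tax governs.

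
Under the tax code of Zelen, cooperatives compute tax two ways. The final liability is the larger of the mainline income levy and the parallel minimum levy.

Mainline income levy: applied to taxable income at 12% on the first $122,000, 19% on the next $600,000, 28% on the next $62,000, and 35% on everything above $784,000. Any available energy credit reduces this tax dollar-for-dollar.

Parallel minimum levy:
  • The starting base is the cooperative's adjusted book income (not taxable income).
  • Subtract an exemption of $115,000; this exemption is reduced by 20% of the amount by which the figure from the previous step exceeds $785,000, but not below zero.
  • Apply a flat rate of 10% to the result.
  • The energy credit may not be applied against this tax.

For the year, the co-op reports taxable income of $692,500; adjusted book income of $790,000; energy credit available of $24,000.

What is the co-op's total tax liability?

$99,035

Mainline income levy:
  $122,000 × 12% = $14,640
  $570,500 × 19% = $108,395
  → $123,035
  Less energy credit $24,000 → $99,035

Parallel minimum levy:
  Base (adjusted book income): $790,000
  Exemption: $115,000 − 20% × ($790,000 − $785,000) = $115,000 − $1,000 = $114,000
  Base: $790,000 − $114,000 = $676,000
  $676,000 × 10% = $67,600

$99,035 > $67,600, so the mainline income levy governs.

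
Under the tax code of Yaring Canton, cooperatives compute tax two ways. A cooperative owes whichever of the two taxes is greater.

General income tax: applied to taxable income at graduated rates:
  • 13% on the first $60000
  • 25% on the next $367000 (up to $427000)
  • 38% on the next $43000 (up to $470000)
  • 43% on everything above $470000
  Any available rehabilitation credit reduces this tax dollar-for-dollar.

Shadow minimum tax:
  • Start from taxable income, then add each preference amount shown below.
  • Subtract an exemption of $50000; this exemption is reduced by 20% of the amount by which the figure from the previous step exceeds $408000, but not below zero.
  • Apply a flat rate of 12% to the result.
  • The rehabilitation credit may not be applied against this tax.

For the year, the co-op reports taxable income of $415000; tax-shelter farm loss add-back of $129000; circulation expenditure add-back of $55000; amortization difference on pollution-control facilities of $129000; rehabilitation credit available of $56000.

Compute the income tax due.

$87360

Shadow minimum tax:
  Adjusted income: $415000 + $129000 + $55000 + $129000 = $728000
  Exemption: 20% × ($728000 − $408000) = $64000 ≥ $50000, so the exemption is fully phased out
  Base: $728000 − $0 = $728000
  $728000 × 12% = $87360

General income tax:
  $60000 × 13% = $7800
  $355000 × 25% = $88750
  → $96550
  Less rehabilitation credit $56000 → $40550

$87360 > $40550, so the shadow minimum tax is the binding amount.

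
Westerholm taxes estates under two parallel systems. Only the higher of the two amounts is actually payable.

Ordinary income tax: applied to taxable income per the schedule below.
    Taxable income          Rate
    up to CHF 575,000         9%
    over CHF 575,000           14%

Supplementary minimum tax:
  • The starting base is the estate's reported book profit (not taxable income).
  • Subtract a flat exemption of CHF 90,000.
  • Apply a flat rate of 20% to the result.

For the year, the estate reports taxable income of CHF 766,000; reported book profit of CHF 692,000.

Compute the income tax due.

Ordinary income tax:
  CHF 575,000 × 9% = CHF 51,750
  CHF 191,000 × 14% = CHF 26,740
  → CHF 78,490

Supplementary minimum tax:
  Base (reported book profit): CHF 692,000
  Less exemption CHF 90,000 → base CHF 602,000
  CHF 602,000 × 20% = CHF 120,400

CHF 120,400 > CHF 78,490, so the supplementary minimum tax is the binding amount.

CHF 120,400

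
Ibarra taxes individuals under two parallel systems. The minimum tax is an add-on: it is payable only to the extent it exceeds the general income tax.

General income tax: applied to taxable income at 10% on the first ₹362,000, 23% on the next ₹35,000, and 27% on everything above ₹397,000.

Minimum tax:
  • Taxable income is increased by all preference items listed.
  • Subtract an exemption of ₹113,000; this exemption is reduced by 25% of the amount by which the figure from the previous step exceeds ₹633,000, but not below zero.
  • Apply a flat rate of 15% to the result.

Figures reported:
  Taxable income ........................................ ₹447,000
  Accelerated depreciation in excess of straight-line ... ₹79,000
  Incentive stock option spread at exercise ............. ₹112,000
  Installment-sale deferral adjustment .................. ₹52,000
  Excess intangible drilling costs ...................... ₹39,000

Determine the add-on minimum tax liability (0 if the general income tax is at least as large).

₹38,250

Minimum tax:
  Adjusted income: ₹447,000 + ₹79,000 + ₹112,000 + ₹52,000 + ₹39,000 = ₹729,000
  Exemption: ₹113,000 − 25% × (₹729,000 − ₹633,000) = ₹113,000 − ₹24,000 = ₹89,000
  Base: ₹729,000 − ₹89,000 = ₹640,000
  ₹640,000 × 15% = ₹96,000

General income tax:
  ₹362,000 × 10% = ₹36,200
  ₹35,000 × 23% = ₹8,050
  ₹50,000 × 27% = ₹13,500
  → ₹57,750

Excess of minimum tax over general income tax: ₹96,000 − ₹57,750 = ₹38,250.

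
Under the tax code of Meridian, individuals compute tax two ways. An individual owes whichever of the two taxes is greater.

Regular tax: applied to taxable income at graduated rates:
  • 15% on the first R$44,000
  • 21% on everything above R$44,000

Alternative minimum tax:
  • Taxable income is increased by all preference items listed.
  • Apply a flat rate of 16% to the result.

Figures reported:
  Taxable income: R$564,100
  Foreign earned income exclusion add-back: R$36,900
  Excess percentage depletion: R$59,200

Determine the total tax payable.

R$115,821

Regular tax:
  R$44,000 × 15% = R$6,600
  R$520,100 × 21% = R$109,221
  → R$115,821

Alternative minimum tax:
  Adjusted income: R$564,100 + R$36,900 + R$59,200 = R$660,200
  R$660,200 × 16% = R$105,632

R$115,821 > R$105,632, so the regular tax governs.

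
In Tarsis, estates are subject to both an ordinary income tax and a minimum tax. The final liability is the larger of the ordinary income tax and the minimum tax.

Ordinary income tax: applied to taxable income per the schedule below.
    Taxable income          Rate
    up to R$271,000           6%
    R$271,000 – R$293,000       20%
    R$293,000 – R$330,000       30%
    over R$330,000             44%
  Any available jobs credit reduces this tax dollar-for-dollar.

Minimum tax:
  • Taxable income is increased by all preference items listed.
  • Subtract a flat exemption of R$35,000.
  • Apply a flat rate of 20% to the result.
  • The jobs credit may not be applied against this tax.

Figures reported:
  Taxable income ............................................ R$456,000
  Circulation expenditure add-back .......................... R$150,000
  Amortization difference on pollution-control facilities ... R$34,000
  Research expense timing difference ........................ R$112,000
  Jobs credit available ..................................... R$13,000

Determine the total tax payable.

Minimum tax:
  Adjusted income: R$456,000 + R$150,000 + R$34,000 + R$112,000 = R$752,000
  Less exemption R$35,000 → base R$717,000
  R$717,000 × 20% = R$143,400

Ordinary income tax:
  R$271,000 × 6% = R$16,260
  R$22,000 × 20% = R$4,400
  R$37,000 × 30% = R$11,100
  R$126,000 × 44% = R$55,440
  → R$87,200
  Less jobs credit R$13,000 → R$74,200

R$143,400 > R$74,200, so the minimum tax is the binding amount.

R$143,400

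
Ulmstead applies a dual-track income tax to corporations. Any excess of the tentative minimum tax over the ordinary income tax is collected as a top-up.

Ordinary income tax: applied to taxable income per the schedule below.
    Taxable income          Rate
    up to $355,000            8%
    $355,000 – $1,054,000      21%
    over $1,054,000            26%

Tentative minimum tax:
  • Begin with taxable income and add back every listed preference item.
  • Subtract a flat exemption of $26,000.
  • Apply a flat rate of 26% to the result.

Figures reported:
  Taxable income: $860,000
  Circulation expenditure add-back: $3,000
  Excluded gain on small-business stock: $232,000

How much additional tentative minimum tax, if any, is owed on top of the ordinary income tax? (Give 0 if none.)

Tentative minimum tax:
  Adjusted income: $860,000 + $3,000 + $232,000 = $1,095,000
  Less exemption $26,000 → base $1,069,000
  $1,069,000 × 26% = $277,940

Ordinary income tax:
  $355,000 × 8% = $28,400
  $505,000 × 21% = $106,050
  → $134,450

Excess of tentative minimum tax over ordinary income tax: $277,940 − $134,450 = $143,490.

$143,490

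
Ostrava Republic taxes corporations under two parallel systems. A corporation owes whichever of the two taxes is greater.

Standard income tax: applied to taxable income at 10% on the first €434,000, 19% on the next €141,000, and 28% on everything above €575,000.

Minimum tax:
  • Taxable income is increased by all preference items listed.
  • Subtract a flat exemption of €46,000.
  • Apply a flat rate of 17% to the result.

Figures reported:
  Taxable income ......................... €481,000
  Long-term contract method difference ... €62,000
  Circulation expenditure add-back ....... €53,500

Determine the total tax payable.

Standard income tax:
  €434,000 × 10% = €43,400
  €47,000 × 19% = €8,930
  → €52,330

Minimum tax:
  Adjusted income: €481,000 + €62,000 + €53,500 = €596,500
  Less exemption €46,000 → base €550,500
  €550,500 × 17% = €93,585

€93,585 > €52,330, so the minimum tax is the binding amount.

€93,585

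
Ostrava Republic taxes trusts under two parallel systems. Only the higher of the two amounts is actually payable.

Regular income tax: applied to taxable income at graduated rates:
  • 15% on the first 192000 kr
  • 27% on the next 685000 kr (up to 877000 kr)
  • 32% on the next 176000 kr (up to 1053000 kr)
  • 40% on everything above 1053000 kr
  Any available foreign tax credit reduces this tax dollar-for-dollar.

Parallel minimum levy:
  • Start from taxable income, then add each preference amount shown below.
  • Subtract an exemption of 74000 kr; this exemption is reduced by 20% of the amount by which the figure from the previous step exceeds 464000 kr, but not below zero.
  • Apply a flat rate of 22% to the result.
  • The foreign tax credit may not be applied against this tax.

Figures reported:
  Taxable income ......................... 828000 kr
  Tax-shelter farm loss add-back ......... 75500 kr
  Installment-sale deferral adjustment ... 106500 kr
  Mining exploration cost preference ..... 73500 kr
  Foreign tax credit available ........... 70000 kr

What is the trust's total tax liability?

Parallel minimum levy:
  Adjusted income: 828000 kr + 75500 kr + 106500 kr + 73500 kr = 1083500 kr
  Exemption: 20% × (1083500 kr − 464000 kr) = 123900 kr ≥ 74000 kr, so the exemption is fully phased out
  Base: 1083500 kr − 0 kr = 1083500 kr
  1083500 kr × 22% = 238370 kr

Regular income tax:
  192000 kr × 15% = 28800 kr
  636000 kr × 27% = 171720 kr
  → 200520 kr
  Less foreign tax credit 70000 kr → 130520 kr

238370 kr > 130520 kr, so the parallel minimum levy is the binding amount.

238370 kr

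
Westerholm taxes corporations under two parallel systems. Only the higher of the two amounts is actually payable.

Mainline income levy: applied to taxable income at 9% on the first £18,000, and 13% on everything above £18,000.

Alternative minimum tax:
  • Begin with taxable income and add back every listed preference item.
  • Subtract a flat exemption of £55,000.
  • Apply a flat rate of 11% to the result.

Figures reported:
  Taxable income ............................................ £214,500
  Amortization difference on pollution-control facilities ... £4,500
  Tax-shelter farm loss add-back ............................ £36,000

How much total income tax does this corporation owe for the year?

£27,165

Mainline income levy:
  £18,000 × 9% = £1,620
  £196,500 × 13% = £25,545
  → £27,165

Alternative minimum tax:
  Adjusted income: £214,500 + £4,500 + £36,000 = £255,000
  Less exemption £55,000 → base £200,000
  £200,000 × 11% = £22,000

£27,165 > £22,000, so the mainline income levy governs.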